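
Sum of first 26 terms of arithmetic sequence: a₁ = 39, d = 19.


aₙ = 39 + (26-1)×19 = 514
Sₙ = n(a₁+aₙ)/2 = 26×(39+514)/2
= 26×553/2 = 7189

S_26 = 7189


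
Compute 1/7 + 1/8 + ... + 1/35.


Σₖ₌7^35 1/k = 1/7 + 1/8 + 1/9 + ... + 1/35
= 22274660489989/13127595717600
≈ 1.6968

Sum = 22274660489989/13127595717600 ≈ 1.6968


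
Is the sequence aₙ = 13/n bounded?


a₁ = 13, a₂ = 13/2, a₃ = 13/3, ...
0 < aₙ ≤ 13 for all n ≥ 1
Lower bound: 0, Upper bound: 13
The sequence IS bounded

Bounded (0 < aₙ ≤ 13)


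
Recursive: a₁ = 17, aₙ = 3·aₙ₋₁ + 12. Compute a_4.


Computing step by step:
a_1 = 17
a_2 = 63
a_3 = 201
a_4 = 615


a_4 = 615


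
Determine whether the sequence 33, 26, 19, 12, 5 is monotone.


Differences: -7, -7, -7, -7
All differences < 0 → strictly DECREASING

Monotonically decreasing


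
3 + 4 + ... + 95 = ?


Σₖ₌3^95 k = Σₖ₌₁^95 k − Σₖ₌₁^2 k
= 95·96/2 − 2·3/2
= 4560 − 3 = 4557

Σk = 4557


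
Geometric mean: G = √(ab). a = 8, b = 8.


GM = √(8×8) = √64 = 8

GM = 8


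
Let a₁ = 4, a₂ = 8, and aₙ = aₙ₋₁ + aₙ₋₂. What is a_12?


Computing iteratively: 4, 8, 12, 20, 32, 52, 84, 136, 220, 356, 576, 932
a_12 = 932

a_12 = 932


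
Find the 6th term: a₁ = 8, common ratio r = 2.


aₙ = a₁·r^(n-1)
= 8×2^5
= 8×32
= 256

a_6 = 256


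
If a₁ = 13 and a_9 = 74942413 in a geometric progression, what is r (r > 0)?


r^(n-1) = aₙ/a₁
r^8 = 74942413/13 = 5764801
r = 5764801^(1/8)
= ±7; taking r > 0 gives r = 7

r = 7


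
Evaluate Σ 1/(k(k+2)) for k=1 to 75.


1/(k(k+2)) = (1/2)·(1/k - 1/(k+2)) (partial fractions)
Telescoping: Σ = (1/2)·(1 + 1/2 - 1/76 - 1/77) = 8625/11704

Sum = 8625/11704


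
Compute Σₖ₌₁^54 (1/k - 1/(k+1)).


Telescoping: adjacent terms cancel.
= 1/1 - 1/55
= 1 - 1/55 = 54/55

Sum = 54/55


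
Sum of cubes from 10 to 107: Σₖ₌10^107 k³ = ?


Σₖ₌10^107 k³ = [107·108/2]² − [9·10/2]²
= 33385284 − 2025 = 33383259

Σk³ = 33383259


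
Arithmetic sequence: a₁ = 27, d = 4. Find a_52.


aₙ = a₁ + (n-1)d
= 27 + (52-1)×4
= 27 + 204
= 231

a_52 = 231


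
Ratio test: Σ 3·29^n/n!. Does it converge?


aₙ = 3·29^n/n!
a_{n+1}/aₙ = 29^(n+1)/(n+1)! × n!/29^n  (constant 3 cancels)
= 29/(n+1)
L = lim(n→∞) 29/(n+1) = 0
L < 1 → series CONVERGES

Converges (ratio test: L = 0 < 1)


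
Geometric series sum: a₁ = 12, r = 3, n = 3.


Sₙ = 12×(3^3 - 1)/(3 - 1)
= 12×(27 - 1)/2
= 12×26/2
= 156

S_3 = 156


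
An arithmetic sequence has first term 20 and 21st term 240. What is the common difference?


d = (aₙ - a₁)/(n-1)
= (240 - 20)/(21-1)
= 220/20 = 11

d = 11


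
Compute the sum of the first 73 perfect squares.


n = 73
n(n+1)(2n+1)/6 = 73×74×147/6
= 794094/6 = 132349

Σk² = 132349


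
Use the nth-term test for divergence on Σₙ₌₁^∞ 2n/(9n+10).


lim(n→∞) 2n/(9n+10) = 2/9 = 2/9  (divide numerator and denominator by n)
lim aₙ = 2/9 ≠ 0 → series DIVERGES

Diverges (lim aₙ = 2/9 ≠ 0)


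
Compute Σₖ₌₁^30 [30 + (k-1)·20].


aₙ = 30 + (30-1)×20 = 610
Sₙ = n(a₁+aₙ)/2 = 30×(30+610)/2
= 30×640/2 = 9600

S_30 = 9600


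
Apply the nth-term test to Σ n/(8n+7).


lim(n→∞) n/(8n+7) = 1/8 = 1/8  (divide numerator and denominator by n)
lim aₙ = 1/8 ≠ 0 → series DIVERGES

Diverges (lim aₙ = 1/8 ≠ 0)


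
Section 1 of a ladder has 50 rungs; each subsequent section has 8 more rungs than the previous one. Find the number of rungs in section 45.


aₙ = a₁ + (n-1)d
= 50 + (45-1)×8
= 50 + 352
= 402

a_45 = 402


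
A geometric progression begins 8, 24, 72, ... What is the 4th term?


aₙ = a₁·r^(n-1)
= 8×3^3
= 8×27
= 216

a_4 = 216


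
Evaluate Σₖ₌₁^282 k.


n(n+1)/2 = 282×283/2 = 79806/2 = 39903

Σk = 39903


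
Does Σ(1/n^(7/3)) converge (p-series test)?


p-series test: Σ c/n^p converges if p > 1, diverges if p ≤ 1 (constant c > 0 doesn't affect convergence).
p = 7/3
7/3 > 1 → CONVERGES

Converges (p = 7/3 > 1)


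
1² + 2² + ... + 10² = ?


n = 10
n(n+1)(2n+1)/6 = 10×11×21/6
= 2310/6 = 385

Σk² = 385


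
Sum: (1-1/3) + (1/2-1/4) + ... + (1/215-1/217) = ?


Telescoping with gap 2: two head and two tail terms survive.
= (1 + 1/2) - (1/216 + 1/217)
= 3/2 - 1/216 - 1/217 = 69875/46872

Sum = 69875/46872


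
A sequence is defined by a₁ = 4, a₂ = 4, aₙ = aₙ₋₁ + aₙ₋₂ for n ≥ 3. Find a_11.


Computing iteratively: 4, 4, 8, 12, 20, 32, 52, 84, 136, 220, 356
a_11 = 356

a_11 = 356


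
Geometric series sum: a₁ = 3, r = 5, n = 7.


Sₙ = 3×(5^7 - 1)/(5 - 1)
= 3×(78125 - 1)/4
= 3×78124/4
= 58593

S_7 = 58593


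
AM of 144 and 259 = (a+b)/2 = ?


AM = (144 + 259)/2 = 403/2 = 201.5

AM = 201.5


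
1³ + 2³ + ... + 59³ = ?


n(n+1)/2 = 59×60/2 = 1770
Σk³ = 1770² = 3132900

Σk³ = 3132900


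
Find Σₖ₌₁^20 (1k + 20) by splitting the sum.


Σ(1k+20) = 1·Σk + 20·n
= 1·210 + 20·20
= 210 + 400 = 610

Σ = 610


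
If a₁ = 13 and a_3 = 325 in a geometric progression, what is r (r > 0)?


r^(n-1) = aₙ/a₁
r^2 = 325/13 = 25
r = 25^(1/2)
= ±5; taking r > 0 gives r = 5

r = 5


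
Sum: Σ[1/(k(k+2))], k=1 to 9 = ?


1/(k(k+2)) = (1/2)·(1/k - 1/(k+2)) (partial fractions)
Telescoping: Σ = (1/2)·(1 + 1/2 - 1/10 - 1/11) = 36/55

Sum = 36/55


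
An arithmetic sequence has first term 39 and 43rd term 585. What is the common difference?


d = (aₙ - a₁)/(n-1)
= (585 - 39)/(43-1)
= 546/42 = 13

d = 13


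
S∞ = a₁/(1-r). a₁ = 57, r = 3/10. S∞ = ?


S∞ = a₁/(1-r) = 57/(1 - 3/10)
= 57/(7/10)
= 570/7

S∞ = 570/7


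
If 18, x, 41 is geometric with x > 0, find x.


GM = √(18×41) = √738 = 27.1662

GM = 27.1662


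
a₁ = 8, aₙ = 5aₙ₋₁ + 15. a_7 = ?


Computing step by step:
a_1 = 8
a_2 = 55
a_3 = 290
a_4 = 1465
a_5 = 7340
a_6 = 36715
a_7 = 183590


a_7 = 183590


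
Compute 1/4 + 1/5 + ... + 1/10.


Σₖ₌4^10 1/k = 1/4 + 1/5 + 1/6 + 1/7 + 1/8 + 1/9 + 1/10
= 2761/2520
≈ 1.0956

Sum = 2761/2520 ≈ 1.0956


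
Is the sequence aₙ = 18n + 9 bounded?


aₙ = 18n + 9 → as n→∞, aₙ→∞
No finite upper bound exists
The sequence is UNBOUNDED

Unbounded (aₙ → ∞ as n → ∞)


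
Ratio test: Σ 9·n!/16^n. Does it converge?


aₙ = 9·n!/16^n
a_{n+1}/aₙ = (n+1)!/16^(n+1) × 16^n/n!  (constant 9 cancels)
= (n+1)/16
L = lim(n→∞) (n+1)/16 = ∞
L > 1 → series DIVERGES

Diverges (ratio test: L = ∞ > 1)


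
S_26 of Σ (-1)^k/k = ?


S = -1 + 1/2 - 1/3 + 1/4 - 1/5 + 1/6 - 1/7 + 1/8 ± ...
= -0.6743
(Full series converges to -ln(2) ≈ -0.6931)

S_26 = -0.6743


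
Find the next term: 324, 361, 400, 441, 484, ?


Pattern: perfect squares: n²
Terms: 324, 361, 400, 441, 484
Next term = 529

Next term = 529


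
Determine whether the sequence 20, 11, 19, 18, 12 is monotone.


Differences: -9, 8, -1, -6
Difference at position 2 is +8 (> 0) but position 1 is -9 (< 0) — sequence both rises and falls
→ NOT monotonic

Not monotonic


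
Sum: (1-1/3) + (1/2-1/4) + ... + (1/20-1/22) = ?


Telescoping with gap 2: two head and two tail terms survive.
= (1 + 1/2) - (1/21 + 1/22)
= 3/2 - 1/21 - 1/22 = 325/231

Sum = 325/231


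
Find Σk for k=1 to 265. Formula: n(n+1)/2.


n(n+1)/2 = 265×266/2 = 70490/2 = 35245

Σk = 35245


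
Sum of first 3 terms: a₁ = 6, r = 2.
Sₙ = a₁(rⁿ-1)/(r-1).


Sₙ = 6×(2^3 - 1)/(2 - 1)
= 6×(8 - 1)/1
= 6×7/1
= 42

S_3 = 42


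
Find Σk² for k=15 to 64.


Σₖ₌15^64 k² = Σₖ₌₁^64 k² − Σₖ₌₁^14 k²
= 64·65·129/6 − 14·15·29/6
= 89440 − 1015 = 88425

Σk² = 88425


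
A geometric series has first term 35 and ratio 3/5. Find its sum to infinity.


S∞ = a₁/(1-r) = 35/(1 - 3/5)
= 35/(2/5)
= 175/2

S∞ = 175/2


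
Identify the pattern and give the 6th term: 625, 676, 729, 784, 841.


Pattern: perfect squares: n²
Terms: 625, 676, 729, 784, 841
Next term = 900

Next term = 900


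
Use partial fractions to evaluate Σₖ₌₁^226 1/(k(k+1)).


1/(k(k+1)) = 1/k - 1/(k+1) (partial fractions)
Telescoping: Σ = 1 - 1/227 = 226/227

Sum = 226/227


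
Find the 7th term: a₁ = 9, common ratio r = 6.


aₙ = a₁·r^(n-1)
= 9×6^6
= 9×46656
= 419904

a_7 = 419904


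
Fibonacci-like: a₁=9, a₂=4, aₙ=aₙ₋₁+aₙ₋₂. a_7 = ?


Computing iteratively: 9, 4, 13, 17, 30, 47, 77
a_7 = 77

a_7 = 77


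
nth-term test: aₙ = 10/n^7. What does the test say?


lim(n→∞) 10/n^7 = 0
lim aₙ = 0 → nth-term test is INCONCLUSIVE
(Need other tests; this is actually a convergent p-series with p=7 > 1)

Inconclusive (lim aₙ = 0; need another test)


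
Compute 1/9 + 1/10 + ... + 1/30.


Σₖ₌9^30 1/k = 1/9 + 1/10 + 1/11 + ... + 1/30
= 2974550125537/2329089562800
≈ 1.2771

Sum = 2974550125537/2329089562800 ≈ 1.2771


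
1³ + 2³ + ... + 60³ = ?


n(n+1)/2 = 60×61/2 = 1830
Σk³ = 1830² = 3348900

Σk³ = 3348900


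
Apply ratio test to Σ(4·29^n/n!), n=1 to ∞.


aₙ = 4·29^n/n!
a_{n+1}/aₙ = 29^(n+1)/(n+1)! × n!/29^n  (constant 4 cancels)
= 29/(n+1)
L = lim(n→∞) 29/(n+1) = 0
L < 1 → series CONVERGES

Converges (ratio test: L = 0 < 1)


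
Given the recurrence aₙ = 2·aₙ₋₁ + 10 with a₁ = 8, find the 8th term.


Computing step by step:
a_1 = 8
a_2 = 26
a_3 = 62
a_4 = 134
a_5 = 278
a_6 = 566
a_7 = 1142
a_8 = 2294


a_8 = 2294


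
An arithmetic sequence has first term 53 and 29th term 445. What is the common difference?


d = (aₙ - a₁)/(n-1)
= (445 - 53)/(29-1)
= 392/28 = 14

d = 14


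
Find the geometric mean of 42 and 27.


GM = √(42×27) = √1134 = 33.6749

GM = 33.6749


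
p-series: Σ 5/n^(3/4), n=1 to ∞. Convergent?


p-series test: Σ c/n^p converges if p > 1, diverges if p ≤ 1 (constant c > 0 doesn't affect convergence).
p = 3/4
3/4 ≤ 1 → DIVERGES

Diverges (p = 3/4 ≤ 1)


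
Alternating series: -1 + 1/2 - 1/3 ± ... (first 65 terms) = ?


S = -1 + 1/2 - 1/3 + 1/4 - 1/5 + 1/6 - 1/7 + 1/8 ± ...
= -0.7008
(Full series converges to -ln(2) ≈ -0.6931)

S_65 = -0.7008


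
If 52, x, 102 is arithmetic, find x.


AM = (52 + 102)/2 = 154/2 = 77

AM = 77


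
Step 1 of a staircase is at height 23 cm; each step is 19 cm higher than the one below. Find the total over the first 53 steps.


aₙ = 23 + (53-1)×19 = 1011
Sₙ = n(a₁+aₙ)/2 = 53×(23+1011)/2
= 53×1034/2 = 27401

S_53 = 27401


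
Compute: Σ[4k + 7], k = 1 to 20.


Σ(4k+7) = 4·Σk + 7·n
= 4·210 + 7·20
= 840 + 140 = 980

Σ = 980


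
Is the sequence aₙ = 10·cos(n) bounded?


For all n, -1 ≤ cos(n) ≤ 1, so -10 ≤ 10·cos(n) ≤ 10
Lower bound: -10, Upper bound: 10
The sequence IS bounded

Bounded (-10 ≤ aₙ ≤ 10)


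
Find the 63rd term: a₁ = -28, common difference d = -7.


aₙ = a₁ + (n-1)d
= -28 + (63-1)×-7
= -28 - 434
= -462

a_63 = -462


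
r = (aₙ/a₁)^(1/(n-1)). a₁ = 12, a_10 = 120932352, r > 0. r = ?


r^(n-1) = aₙ/a₁
r^9 = 120932352/12 = 10077696
r = 10077696^(1/9)
= 6

r = 6


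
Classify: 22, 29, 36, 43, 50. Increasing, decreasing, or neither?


Differences: 7, 7, 7, 7
All differences > 0 → strictly INCREASING

Monotonically increasing


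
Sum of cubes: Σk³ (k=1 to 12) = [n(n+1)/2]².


n(n+1)/2 = 12×13/2 = 78
Σk³ = 78² = 6084

Σk³ = 6084


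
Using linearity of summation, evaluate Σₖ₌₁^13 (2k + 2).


Σ(2k+2) = 2·Σk + 2·n
= 2·91 + 2·13
= 182 + 26 = 208

Σ = 208


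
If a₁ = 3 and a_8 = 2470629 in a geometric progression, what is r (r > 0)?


r^(n-1) = aₙ/a₁
r^7 = 2470629/3 = 823543
r = 823543^(1/7)
= 7

r = 7


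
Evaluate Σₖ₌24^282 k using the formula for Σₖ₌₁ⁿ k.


Σₖ₌24^282 k = Σₖ₌₁^282 k − Σₖ₌₁^23 k
= 282·283/2 − 23·24/2
= 39903 − 276 = 39627

Σk = 39627


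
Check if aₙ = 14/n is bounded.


a₁ = 14, a₂ = 14/2, a₃ = 14/3, ...
0 < aₙ ≤ 14 for all n ≥ 1
Lower bound: 0, Upper bound: 14
The sequence IS bounded

Bounded (0 < aₙ ≤ 14)


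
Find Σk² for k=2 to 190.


Σₖ₌2^190 k² = Σₖ₌₁^190 k² − Σₖ₌₁^1 k²
= 190·191·381/6 − 1·2·3/6
= 2304415 − 1 = 2304414

Σk² = 2304414


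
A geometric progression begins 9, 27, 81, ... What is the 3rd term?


aₙ = a₁·r^(n-1)
= 9×3^2
= 9×9
= 81

a_3 = 81


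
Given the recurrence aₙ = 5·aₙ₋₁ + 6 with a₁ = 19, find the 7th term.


Computing step by step:
a_1 = 19
a_2 = 101
a_3 = 511
a_4 = 2561
a_5 = 12811
a_6 = 64061
a_7 = 320311


a_7 = 320311


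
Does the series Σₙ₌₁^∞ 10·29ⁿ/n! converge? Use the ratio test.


aₙ = 10·29^n/n!
a_{n+1}/aₙ = 29^(n+1)/(n+1)! × n!/29^n  (constant 10 cancels)
= 29/(n+1)
L = lim(n→∞) 29/(n+1) = 0
L < 1 → series CONVERGES

Converges (ratio test: L = 0 < 1)


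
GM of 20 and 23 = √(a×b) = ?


GM = √(20×23) = √460 = 21.4476

GM = 21.4476


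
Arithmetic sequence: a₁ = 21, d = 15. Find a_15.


aₙ = a₁ + (n-1)d
= 21 + (15-1)×15
= 21 + 210
= 231

a_15 = 231


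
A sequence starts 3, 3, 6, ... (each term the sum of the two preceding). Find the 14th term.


Computing iteratively: 3, 3, 6, 9, 15, 24, 39, 63, 102, 165, 267, 432, ...
a_14 = 1131

a_14 = 1131


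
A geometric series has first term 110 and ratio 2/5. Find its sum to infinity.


S∞ = a₁/(1-r) = 110/(1 - 2/5)
= 110/(3/5)
= 550/3

S∞ = 550/3


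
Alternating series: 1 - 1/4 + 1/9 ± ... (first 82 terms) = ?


S = 1 - 1/4 + 1/9 - 1/16 + 1/25 - 1/36 + 1/49 - 1/64 ± ...
= 0.8224
(Full series converges to +π²/12 ≈ +0.8225)

S_82 = 0.8224


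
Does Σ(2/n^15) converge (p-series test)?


p-series test: Σ c/n^p converges if p > 1, diverges if p ≤ 1 (constant c > 0 doesn't affect convergence).
p = 15
15 > 1 → CONVERGES

Converges (p = 15 > 1)


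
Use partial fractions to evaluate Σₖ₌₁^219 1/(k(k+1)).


1/(k(k+1)) = 1/k - 1/(k+1) (partial fractions)
Telescoping: Σ = 1 - 1/220 = 219/220

Sum = 219/220


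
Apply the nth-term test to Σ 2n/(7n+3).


lim(n→∞) 2n/(7n+3) = 2/7 = 2/7  (divide numerator and denominator by n)
lim aₙ = 2/7 ≠ 0 → series DIVERGES

Diverges (lim aₙ = 2/7 ≠ 0)


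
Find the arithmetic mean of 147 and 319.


AM = (147 + 319)/2 = 466/2 = 233

AM = 233


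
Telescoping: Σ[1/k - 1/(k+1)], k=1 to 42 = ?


Telescoping: adjacent terms cancel.
= 1/1 - 1/43
= 1 - 1/43 = 42/43

Sum = 42/43


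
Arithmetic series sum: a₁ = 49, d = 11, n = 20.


aₙ = 49 + (20-1)×11 = 258
Sₙ = n(a₁+aₙ)/2 = 20×(49+258)/2
= 20×307/2 = 3070

S_20 = 3070


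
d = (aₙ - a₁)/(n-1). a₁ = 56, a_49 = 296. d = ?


d = (aₙ - a₁)/(n-1)
= (296 - 56)/(49-1)
= 240/48 = 5

d = 5


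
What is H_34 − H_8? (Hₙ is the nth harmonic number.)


Σₖ₌9^34 1/k = 1/9 + 1/10 + 1/11 + ... + 1/34
= 18383266045129/13127595717600
≈ 1.4004

Sum = 18383266045129/13127595717600 ≈ 1.4004


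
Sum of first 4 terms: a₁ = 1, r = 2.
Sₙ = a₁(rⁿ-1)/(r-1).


Sₙ = 1×(2^4 - 1)/(2 - 1)
= 1×(16 - 1)/1
= 1×15/1
= 15

S_4 = 15


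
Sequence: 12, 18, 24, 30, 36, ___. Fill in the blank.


Pattern: arithmetic (d=6)
Terms: 12, 18, 24, 30, 36
Next term = 42

Next term = 42


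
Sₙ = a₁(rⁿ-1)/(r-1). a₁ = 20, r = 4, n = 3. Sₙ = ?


Sₙ = 20×(4^3 - 1)/(4 - 1)
= 20×(64 - 1)/3
= 20×63/3
= 420

S_3 = 420


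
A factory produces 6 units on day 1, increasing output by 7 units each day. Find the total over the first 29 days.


aₙ = 6 + (29-1)×7 = 202
Sₙ = n(a₁+aₙ)/2 = 29×(6+202)/2
= 29×208/2 = 3016

S_29 = 3016


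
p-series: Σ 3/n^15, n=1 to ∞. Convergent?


p-series test: Σ c/n^p converges if p > 1, diverges if p ≤ 1 (constant c > 0 doesn't affect convergence).
p = 15
15 > 1 → CONVERGES

Converges (p = 15 > 1)


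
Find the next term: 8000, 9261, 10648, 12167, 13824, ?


Pattern: perfect cubes: n³
Terms: 8000, 9261, 10648, 12167, 13824
Next term = 15625

Next term = 15625


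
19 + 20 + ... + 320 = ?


Σₖ₌19^320 k = Σₖ₌₁^320 k − Σₖ₌₁^18 k
= 320·321/2 − 18·19/2
= 51360 − 171 = 51189

Σk = 51189


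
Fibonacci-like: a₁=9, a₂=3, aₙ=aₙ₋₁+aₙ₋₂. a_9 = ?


Computing iteratively: 9, 3, 12, 15, 27, 42, 69, 111, 180
a_9 = 180

a_9 = 180


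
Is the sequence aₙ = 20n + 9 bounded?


aₙ = 20n + 9 → as n→∞, aₙ→∞
No finite upper bound exists
The sequence is UNBOUNDED

Unbounded (aₙ → ∞ as n → ∞)


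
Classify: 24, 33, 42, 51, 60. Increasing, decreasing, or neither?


Differences: 9, 9, 9, 9
All differences > 0 → strictly INCREASING

Monotonically increasing


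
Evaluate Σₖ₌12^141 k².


Σₖ₌12^141 k² = Σₖ₌₁^141 k² − Σₖ₌₁^11 k²
= 141·142·283/6 − 11·12·23/6
= 944371 − 506 = 943865

Σk² = 943865


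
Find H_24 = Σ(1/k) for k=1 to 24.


H_24 = 1/1 + 1/2 + 1/3 + ... + 1/24
= 1347822955/356948592
≈ 3.776

H_24 = 1347822955/356948592 ≈ 3.776


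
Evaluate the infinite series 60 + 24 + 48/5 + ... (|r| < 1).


S∞ = a₁/(1-r) = 60/(1 - 2/5)
= 60/(3/5)
= 100

S∞ = 100


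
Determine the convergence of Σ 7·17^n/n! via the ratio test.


aₙ = 7·17^n/n!
a_{n+1}/aₙ = 17^(n+1)/(n+1)! × n!/17^n  (constant 7 cancels)
= 17/(n+1)
L = lim(n→∞) 17/(n+1) = 0
L < 1 → series CONVERGES

Converges (ratio test: L = 0 < 1)


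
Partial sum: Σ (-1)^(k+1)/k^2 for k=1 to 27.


S = 1 - 1/4 + 1/9 - 1/16 + 1/25 - 1/36 + 1/49 - 1/64 ± ...
= 0.8231
(Full series converges to +π²/12 ≈ +0.8225)

S_27 = 0.8231


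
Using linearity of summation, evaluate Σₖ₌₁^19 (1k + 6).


Σ(1k+6) = 1·Σk + 6·n
= 1·190 + 6·19
= 190 + 114 = 304

Σ = 304


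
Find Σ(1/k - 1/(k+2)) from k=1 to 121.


Telescoping with gap 2: two head and two tail terms survive.
= (1 + 1/2) - (1/122 + 1/123)
= 3/2 - 1/122 - 1/123 = 11132/7503

Sum = 11132/7503


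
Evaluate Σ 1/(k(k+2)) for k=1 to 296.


1/(k(k+2)) = (1/2)·(1/k - 1/(k+2)) (partial fractions)
Telescoping: Σ = (1/2)·(1 + 1/2 - 1/297 - 1/298) = 33041/44253

Sum = 33041/44253


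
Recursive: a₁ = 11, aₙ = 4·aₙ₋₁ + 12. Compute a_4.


Computing step by step:
a_1 = 11
a_2 = 56
a_3 = 236
a_4 = 956


a_4 = 956


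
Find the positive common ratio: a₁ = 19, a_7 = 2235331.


r^(n-1) = aₙ/a₁
r^6 = 2235331/19 = 117649
r = 117649^(1/6)
= ±7; taking r > 0 gives r = 7

r = 7


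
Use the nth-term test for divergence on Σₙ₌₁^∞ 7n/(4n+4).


lim(n→∞) 7n/(4n+4) = 7/4 = 7/4  (divide numerator and denominator by n)
lim aₙ = 7/4 ≠ 0 → series DIVERGES

Diverges (lim aₙ = 7/4 ≠ 0)


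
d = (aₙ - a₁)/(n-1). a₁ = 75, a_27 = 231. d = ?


d = (aₙ - a₁)/(n-1)
= (231 - 75)/(27-1)
= 156/26 = 6

d = 6


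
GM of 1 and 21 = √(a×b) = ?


GM = √(1×21) = √21 = 4.5826

GM = 4.5826


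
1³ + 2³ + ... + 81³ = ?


n(n+1)/2 = 81×82/2 = 3321
Σk³ = 3321² = 11029041

Σk³ = 11029041


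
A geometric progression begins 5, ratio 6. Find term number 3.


aₙ = a₁·r^(n-1)
= 5×6^2
= 5×36
= 180

a_3 = 180


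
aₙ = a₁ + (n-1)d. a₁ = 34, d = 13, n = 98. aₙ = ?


aₙ = a₁ + (n-1)d
= 34 + (98-1)×13
= 34 + 1261
= 1295

a_98 = 1295


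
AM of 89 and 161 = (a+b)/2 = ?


AM = (89 + 161)/2 = 250/2 = 125

AM = 125


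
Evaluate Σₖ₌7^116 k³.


Σₖ₌7^116 k³ = [116·117/2]² − [6·7/2]²
= 46049796 − 441 = 46049355

Σk³ = 46049355


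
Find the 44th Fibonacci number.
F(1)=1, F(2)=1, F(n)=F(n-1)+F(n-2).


Fibonacci sequence: 1, 1, 2, 3, 5, 8, 13, 21, 34, 55, 89, ...
F(44) = 701408733

F(44) = 701408733


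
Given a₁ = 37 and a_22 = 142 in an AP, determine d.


d = (aₙ - a₁)/(n-1)
= (142 - 37)/(22-1)
= 105/21 = 5

d = 5


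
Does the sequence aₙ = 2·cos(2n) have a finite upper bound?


For all n, -1 ≤ cos(2n) ≤ 1, so -2 ≤ 2·cos(2n) ≤ 2
Lower bound: -2, Upper bound: 2
The sequence IS bounded

Bounded (-2 ≤ aₙ ≤ 2)


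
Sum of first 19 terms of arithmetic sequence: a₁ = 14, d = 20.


aₙ = 14 + (19-1)×20 = 374
Sₙ = n(a₁+aₙ)/2 = 19×(14+374)/2
= 19×388/2 = 3686

S_19 = 3686


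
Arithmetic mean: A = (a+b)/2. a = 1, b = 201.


AM = (1 + 201)/2 = 202/2 = 101

AM = 101


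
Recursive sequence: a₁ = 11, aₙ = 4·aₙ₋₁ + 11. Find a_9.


Computing step by step:
a_1 = 11
a_2 = 55
a_3 = 231
a_4 = 935
a_5 = 3751
a_6 = 15015
a_7 = 60071
a_8 = 240295
a_9 = 961191


a_9 = 961191


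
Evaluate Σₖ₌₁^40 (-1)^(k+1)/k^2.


S = 1 - 1/4 + 1/9 - 1/16 + 1/25 - 1/36 + 1/49 - 1/64 ± ...
= 0.8222
(Full series converges to +π²/12 ≈ +0.8225)

S_40 = 0.8222


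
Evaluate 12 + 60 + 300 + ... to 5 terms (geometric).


Sₙ = 12×(5^5 - 1)/(5 - 1)
= 12×(3125 - 1)/4
= 12×3124/4
= 9372

S_5 = 9372


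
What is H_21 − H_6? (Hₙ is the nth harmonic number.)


Σₖ₌7^21 1/k = 1/7 + 1/8 + 1/9 + ... + 1/21
= 30918957/25865840
≈ 1.1954

Sum = 30918957/25865840 ≈ 1.1954


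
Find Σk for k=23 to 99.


Σₖ₌23^99 k = Σₖ₌₁^99 k − Σₖ₌₁^22 k
= 99·100/2 − 22·23/2
= 4950 − 253 = 4697

Σk = 4697


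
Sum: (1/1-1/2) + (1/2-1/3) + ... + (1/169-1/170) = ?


Telescoping: adjacent terms cancel.
= 1/1 - 1/170
= 1 - 1/170 = 169/170

Sum = 169/170


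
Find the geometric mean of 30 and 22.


GM = √(30×22) = √660 = 25.6905

GM = 25.6905


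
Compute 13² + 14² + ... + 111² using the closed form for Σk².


Σₖ₌13^111 k² = Σₖ₌₁^111 k² − Σₖ₌₁^12 k²
= 111·112·223/6 − 12·13·25/6
= 462056 − 650 = 461406

Σk² = 461406


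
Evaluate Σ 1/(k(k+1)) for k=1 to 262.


1/(k(k+1)) = 1/k - 1/(k+1) (partial fractions)
Telescoping: Σ = 1 - 1/263 = 262/263

Sum = 262/263


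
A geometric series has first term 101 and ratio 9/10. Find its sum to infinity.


S∞ = a₁/(1-r) = 101/(1 - 9/10)
= 101/(1/10)
= 1010

S∞ = 1010


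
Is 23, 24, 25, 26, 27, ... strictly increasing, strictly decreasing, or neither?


Differences: 1, 1, 1, 1
All differences > 0 → strictly INCREASING

Monotonically increasing


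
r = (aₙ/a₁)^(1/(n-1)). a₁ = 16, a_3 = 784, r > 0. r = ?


r^(n-1) = aₙ/a₁
r^2 = 784/16 = 49
r = 49^(1/2)
= ±7; taking r > 0 gives r = 7

r = 7


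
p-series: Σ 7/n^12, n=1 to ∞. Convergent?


p-series test: Σ c/n^p converges if p > 1, diverges if p ≤ 1 (constant c > 0 doesn't affect convergence).
p = 12
12 > 1 → CONVERGES

Converges (p = 12 > 1)


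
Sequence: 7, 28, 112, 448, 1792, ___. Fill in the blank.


Pattern: geometric (r=4)
Terms: 7, 28, 112, 448, 1792
Next term = 7168

Next term = 7168


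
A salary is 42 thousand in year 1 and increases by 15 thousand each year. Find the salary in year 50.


aₙ = a₁ + (n-1)d
= 42 + (50-1)×15
= 42 + 735
= 777

a_50 = 777


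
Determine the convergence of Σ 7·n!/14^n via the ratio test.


aₙ = 7·n!/14^n
a_{n+1}/aₙ = (n+1)!/14^(n+1) × 14^n/n!  (constant 7 cancels)
= (n+1)/14
L = lim(n→∞) (n+1)/14 = ∞
L > 1 → series DIVERGES

Diverges (ratio test: L = ∞ > 1)


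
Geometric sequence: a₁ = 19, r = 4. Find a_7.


aₙ = a₁·r^(n-1)
= 19×4^6
= 19×4096
= 77824

a_7 = 77824


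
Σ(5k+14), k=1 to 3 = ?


Σ(5k+14) = 5·Σk + 14·n
= 5·6 + 14·3
= 30 + 42 = 72

Σ = 72


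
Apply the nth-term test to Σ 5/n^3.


lim(n→∞) 5/n^3 = 0
lim aₙ = 0 → nth-term test is INCONCLUSIVE
(Need other tests; this is actually a convergent p-series with p=3 > 1)

Inconclusive (lim aₙ = 0; need another test)


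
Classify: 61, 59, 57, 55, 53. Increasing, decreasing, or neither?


Differences: -2, -2, -2, -2
All differences < 0 → strictly DECREASING

Monotonically decreasing


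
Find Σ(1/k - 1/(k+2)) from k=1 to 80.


Telescoping with gap 2: two head and two tail terms survive.
= (1 + 1/2) - (1/81 + 1/82)
= 3/2 - 1/81 - 1/82 = 4900/3321

Sum = 4900/3321


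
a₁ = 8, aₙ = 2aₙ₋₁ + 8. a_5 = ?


Computing step by step:
a_1 = 8
a_2 = 24
a_3 = 56
a_4 = 120
a_5 = 248


a_5 = 248


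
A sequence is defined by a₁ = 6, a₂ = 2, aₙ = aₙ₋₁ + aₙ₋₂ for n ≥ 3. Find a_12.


Computing iteratively: 6, 2, 8, 10, 18, 28, 46, 74, 120, 194, 314, 508
a_12 = 508

a_12 = 508


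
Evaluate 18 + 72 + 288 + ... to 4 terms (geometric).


Sₙ = 18×(4^4 - 1)/(4 - 1)
= 18×(256 - 1)/3
= 18×255/3
= 1530

S_4 = 1530


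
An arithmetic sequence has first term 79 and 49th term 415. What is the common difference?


d = (aₙ - a₁)/(n-1)
= (415 - 79)/(49-1)
= 336/48 = 7

d = 7


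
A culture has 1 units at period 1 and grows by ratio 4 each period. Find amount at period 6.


aₙ = a₁·r^(n-1)
= 1×4^5
= 1×1024
= 1024

a_6 = 1024


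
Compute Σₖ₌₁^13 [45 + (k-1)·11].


aₙ = 45 + (13-1)×11 = 177
Sₙ = n(a₁+aₙ)/2 = 13×(45+177)/2
= 13×222/2 = 1443

S_13 = 1443


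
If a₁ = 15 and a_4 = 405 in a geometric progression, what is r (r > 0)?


r^(n-1) = aₙ/a₁
r^3 = 405/15 = 27
r = 27^(1/3)
= 3

r = 3


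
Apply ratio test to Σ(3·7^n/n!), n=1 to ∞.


aₙ = 3·7^n/n!
a_{n+1}/aₙ = 7^(n+1)/(n+1)! × n!/7^n  (constant 3 cancels)
= 7/(n+1)
L = lim(n→∞) 7/(n+1) = 0
L < 1 → series CONVERGES

Converges (ratio test: L = 0 < 1)


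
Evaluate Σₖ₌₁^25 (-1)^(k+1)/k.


S = 1 - 1/2 + 1/3 - 1/4 + 1/5 - 1/6 + 1/7 - 1/8 ± ...
= 0.7127
(Full series converges to +ln(2) ≈ +0.6931)

S_25 = 0.7127


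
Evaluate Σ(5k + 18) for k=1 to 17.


Σ(5k+18) = 5·Σk + 18·n
= 5·153 + 18·17
= 765 + 306 = 1071

Σ = 1071


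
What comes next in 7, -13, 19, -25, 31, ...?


Pattern: alternating sign, magnitude arithmetic (d=6)
Terms: 7, -13, 19, -25, 31
Next term = -37

Next term = -37


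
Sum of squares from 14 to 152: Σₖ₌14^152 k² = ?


Σₖ₌14^152 k² = Σₖ₌₁^152 k² − Σₖ₌₁^13 k²
= 152·153·305/6 − 13·14·27/6
= 1182180 − 819 = 1181361

Σk² = 1181361


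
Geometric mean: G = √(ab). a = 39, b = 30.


GM = √(39×30) = √1170 = 34.2053

GM = 34.2053


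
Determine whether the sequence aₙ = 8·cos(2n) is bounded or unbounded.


For all n, -1 ≤ cos(2n) ≤ 1, so -8 ≤ 8·cos(2n) ≤ 8
Lower bound: -8, Upper bound: 8
The sequence IS bounded

Bounded (-8 ≤ aₙ ≤ 8)


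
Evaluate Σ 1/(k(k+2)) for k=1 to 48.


1/(k(k+2)) = (1/2)·(1/k - 1/(k+2)) (partial fractions)
Telescoping: Σ = (1/2)·(1 + 1/2 - 1/49 - 1/50) = 894/1225

Sum = 894/1225


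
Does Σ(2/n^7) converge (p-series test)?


p-series test: Σ c/n^p converges if p > 1, diverges if p ≤ 1 (constant c > 0 doesn't affect convergence).
p = 7
7 > 1 → CONVERGES

Converges (p = 7 > 1)


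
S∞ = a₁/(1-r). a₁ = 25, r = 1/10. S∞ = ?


S∞ = a₁/(1-r) = 25/(1 - 1/10)
= 25/(9/10)
= 250/9

S∞ = 250/9


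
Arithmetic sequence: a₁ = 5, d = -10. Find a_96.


aₙ = a₁ + (n-1)d
= 5 + (96-1)×-10
= 5 - 950
= -945

a_96 = -945


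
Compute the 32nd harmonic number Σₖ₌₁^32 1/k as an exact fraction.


H_32 = 1/1 + 1/2 + 1/3 + ... + 1/32
= 586061125622639/144403552893600
≈ 4.0585

H_32 = 586061125622639/144403552893600 ≈ 4.0585


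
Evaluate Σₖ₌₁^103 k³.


n(n+1)/2 = 103×104/2 = 5356
Σk³ = 5356² = 28686736

Σk³ = 28686736


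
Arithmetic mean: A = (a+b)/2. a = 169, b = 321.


AM = (169 + 321)/2 = 490/2 = 245

AM = 245


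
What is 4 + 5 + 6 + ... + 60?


Σₖ₌4^60 k = Σₖ₌₁^60 k − Σₖ₌₁^3 k
= 60·61/2 − 3·4/2
= 1830 − 6 = 1824

Σk = 1824


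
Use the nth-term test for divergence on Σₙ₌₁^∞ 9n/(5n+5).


lim(n→∞) 9n/(5n+5) = 9/5 = 9/5  (divide numerator and denominator by n)
lim aₙ = 9/5 ≠ 0 → series DIVERGES

Diverges (lim aₙ = 9/5 ≠ 0)


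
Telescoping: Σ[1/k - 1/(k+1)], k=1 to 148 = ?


Telescoping: adjacent terms cancel.
= 1/1 - 1/149
= 1 - 1/149 = 148/149

Sum = 148/149


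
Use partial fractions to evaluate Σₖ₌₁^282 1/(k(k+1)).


1/(k(k+1)) = 1/k - 1/(k+1) (partial fractions)
Telescoping: Σ = 1 - 1/283 = 282/283

Sum = 282/283


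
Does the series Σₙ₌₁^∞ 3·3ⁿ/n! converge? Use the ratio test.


aₙ = 3·3^n/n!
a_{n+1}/aₙ = 3^(n+1)/(n+1)! × n!/3^n  (constant 3 cancels)
= 3/(n+1)
L = lim(n→∞) 3/(n+1) = 0
L < 1 → series CONVERGES

Converges (ratio test: L = 0 < 1)


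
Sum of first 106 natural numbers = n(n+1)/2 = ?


n(n+1)/2 = 106×107/2 = 11342/2 = 5671

Σk = 5671


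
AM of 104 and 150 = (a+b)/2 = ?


AM = (104 + 150)/2 = 254/2 = 127

AM = 127


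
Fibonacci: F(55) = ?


Fibonacci sequence: 1, 1, 2, 3, 5, 8, 13, 21, 34, 55, 89, ...
F(55) = 139583862445

F(55) = 139583862445


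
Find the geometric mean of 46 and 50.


GM = √(46×50) = √2300 = 47.9583

GM = 47.9583


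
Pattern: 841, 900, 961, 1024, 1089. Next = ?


Pattern: perfect squares: n²
Terms: 841, 900, 961, 1024, 1089
Next term = 1156

Next term = 1156


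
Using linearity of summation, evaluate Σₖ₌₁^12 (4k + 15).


Σ(4k+15) = 4·Σk + 15·n
= 4·78 + 15·12
= 312 + 180 = 492

Σ = 492


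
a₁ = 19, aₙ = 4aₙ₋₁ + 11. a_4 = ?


Computing step by step:
a_1 = 19
a_2 = 87
a_3 = 359
a_4 = 1447


a_4 = 1447


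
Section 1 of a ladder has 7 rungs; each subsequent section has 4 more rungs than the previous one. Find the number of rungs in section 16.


aₙ = a₁ + (n-1)d
= 7 + (16-1)×4
= 7 + 60
= 67

a_16 = 67


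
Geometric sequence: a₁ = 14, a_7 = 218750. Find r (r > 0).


r^(n-1) = aₙ/a₁
r^6 = 218750/14 = 15625
r = 15625^(1/6)
= ±5; taking r > 0 gives r = 5

r = 5


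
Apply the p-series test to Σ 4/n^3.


p-series test: Σ c/n^p converges if p > 1, diverges if p ≤ 1 (constant c > 0 doesn't affect convergence).
p = 3
3 > 1 → CONVERGES

Converges (p = 3 > 1)


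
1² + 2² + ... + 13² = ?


n = 13
n(n+1)(2n+1)/6 = 13×14×27/6
= 4914/6 = 819

Σk² = 819


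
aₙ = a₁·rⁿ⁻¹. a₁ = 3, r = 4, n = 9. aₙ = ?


aₙ = a₁·r^(n-1)
= 3×4^8
= 3×65536
= 196608

a_9 = 196608


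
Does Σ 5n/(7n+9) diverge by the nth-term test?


lim(n→∞) 5n/(7n+9) = 5/7 = 5/7  (divide numerator and denominator by n)
lim aₙ = 5/7 ≠ 0 → series DIVERGES

Diverges (lim aₙ = 5/7 ≠ 0)


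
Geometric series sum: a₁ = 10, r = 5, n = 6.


Sₙ = 10×(5^6 - 1)/(5 - 1)
= 10×(15625 - 1)/4
= 10×15624/4
= 39060

S_6 = 39060


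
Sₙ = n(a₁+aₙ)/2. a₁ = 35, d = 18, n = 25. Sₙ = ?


aₙ = 35 + (25-1)×18 = 467
Sₙ = n(a₁+aₙ)/2 = 25×(35+467)/2
= 25×502/2 = 6275

S_25 = 6275


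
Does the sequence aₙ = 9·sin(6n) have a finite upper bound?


For all n, -1 ≤ sin(6n) ≤ 1, so -9 ≤ 9·sin(6n) ≤ 9
Lower bound: -9, Upper bound: 9
The sequence IS bounded

Bounded (-9 ≤ aₙ ≤ 9)


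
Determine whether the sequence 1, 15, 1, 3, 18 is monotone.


Differences: 14, -14, 2, 15
Difference at position 1 is +14 (> 0) but position 2 is -14 (< 0) — sequence both rises and falls
→ NOT monotonic

Not monotonic


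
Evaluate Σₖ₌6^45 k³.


Σₖ₌6^45 k³ = [45·46/2]² − [5·6/2]²
= 1071225 − 225 = 1071000

Σk³ = 1071000


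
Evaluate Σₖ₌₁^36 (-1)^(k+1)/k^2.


S = 1 - 1/4 + 1/9 - 1/16 + 1/25 - 1/36 + 1/49 - 1/64 ± ...
= 0.8221
(Full series converges to +π²/12 ≈ +0.8225)

S_36 = 0.8221


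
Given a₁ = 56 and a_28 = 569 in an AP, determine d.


d = (aₙ - a₁)/(n-1)
= (569 - 56)/(28-1)
= 513/27 = 19

d = 19


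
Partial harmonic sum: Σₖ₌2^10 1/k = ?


Σₖ₌2^10 1/k = 1/2 + 1/3 + 1/4 + 1/5 + 1/6 + 1/7 + 1/8 + 1/9 + 1/10
= 4861/2520
≈ 1.929

Sum = 4861/2520 ≈ 1.929


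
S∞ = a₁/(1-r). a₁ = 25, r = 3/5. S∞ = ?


S∞ = a₁/(1-r) = 25/(1 - 3/5)
= 25/(2/5)
= 125/2

S∞ = 125/2


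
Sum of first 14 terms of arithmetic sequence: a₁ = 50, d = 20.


aₙ = 50 + (14-1)×20 = 310
Sₙ = n(a₁+aₙ)/2 = 14×(50+310)/2
= 14×360/2 = 2520

S_14 = 2520


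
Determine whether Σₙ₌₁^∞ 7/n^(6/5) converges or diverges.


p-series test: Σ c/n^p converges if p > 1, diverges if p ≤ 1 (constant c > 0 doesn't affect convergence).
p = 6/5
6/5 > 1 → CONVERGES

Converges (p = 6/5 > 1)


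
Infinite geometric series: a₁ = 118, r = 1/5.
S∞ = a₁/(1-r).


S∞ = a₁/(1-r) = 118/(1 - 1/5)
= 118/(4/5)
= 295/2

S∞ = 295/2


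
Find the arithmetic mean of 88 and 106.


AM = (88 + 106)/2 = 194/2 = 97

AM = 97


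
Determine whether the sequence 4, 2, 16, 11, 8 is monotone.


Differences: -2, 14, -5, -3
Difference at position 2 is +14 (> 0) but position 1 is -2 (< 0) — sequence both rises and falls
→ NOT monotonic

Not monotonic


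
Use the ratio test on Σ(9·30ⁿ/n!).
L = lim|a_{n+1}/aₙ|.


aₙ = 9·30^n/n!
a_{n+1}/aₙ = 30^(n+1)/(n+1)! × n!/30^n  (constant 9 cancels)
= 30/(n+1)
L = lim(n→∞) 30/(n+1) = 0
L < 1 → series CONVERGES

Converges (ratio test: L = 0 < 1)


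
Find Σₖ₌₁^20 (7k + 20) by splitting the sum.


Σ(7k+20) = 7·Σk + 20·n
= 7·210 + 20·20
= 1470 + 400 = 1870

Σ = 1870


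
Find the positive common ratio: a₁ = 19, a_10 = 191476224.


r^(n-1) = aₙ/a₁
r^9 = 191476224/19 = 10077696
r = 10077696^(1/9)
= 6

r = 6


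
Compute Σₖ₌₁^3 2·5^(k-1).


Sₙ = 2×(5^3 - 1)/(5 - 1)
= 2×(125 - 1)/4
= 2×124/4
= 62

S_3 = 62


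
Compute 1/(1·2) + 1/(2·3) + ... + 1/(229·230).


1/(k(k+1)) = 1/k - 1/(k+1) (partial fractions)
Telescoping: Σ = 1 - 1/230 = 229/230

Sum = 229/230


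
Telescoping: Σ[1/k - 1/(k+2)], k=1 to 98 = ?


Telescoping with gap 2: two head and two tail terms survive.
= (1 + 1/2) - (1/99 + 1/100)
= 3/2 - 1/99 - 1/100 = 14651/9900

Sum = 14651/9900


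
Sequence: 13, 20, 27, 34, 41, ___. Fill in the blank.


Pattern: arithmetic (d=7)
Terms: 13, 20, 27, 34, 41
Next term = 48

Next term = 48


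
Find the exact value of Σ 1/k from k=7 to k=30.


Σₖ₌7^30 1/k = 1/7 + 1/8 + 1/9 + ... + 1/30
= 3598413401287/2329089562800
≈ 1.545

Sum = 3598413401287/2329089562800 ≈ 1.545


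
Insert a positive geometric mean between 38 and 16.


GM = √(38×16) = √608 = 24.6577

GM = 24.6577


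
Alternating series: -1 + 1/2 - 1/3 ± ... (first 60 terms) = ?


S = -1 + 1/2 - 1/3 + 1/4 - 1/5 + 1/6 - 1/7 + 1/8 ± ...
= -0.6849
(Full series converges to -ln(2) ≈ -0.6931)

S_60 = -0.6849


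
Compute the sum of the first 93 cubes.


n(n+1)/2 = 93×94/2 = 4371
Σk³ = 4371² = 19105641

Σk³ = 19105641


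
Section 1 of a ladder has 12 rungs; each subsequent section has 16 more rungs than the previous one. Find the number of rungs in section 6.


aₙ = a₁ + (n-1)d
= 12 + (6-1)×16
= 12 + 80
= 92

a_6 = 92


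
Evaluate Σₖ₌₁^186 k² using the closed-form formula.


n = 186
n(n+1)(2n+1)/6 = 186×187×373/6
= 12973686/6 = 2162281

Σk² = 2162281


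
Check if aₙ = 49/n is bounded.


a₁ = 49, a₂ = 49/2, a₃ = 49/3, ...
0 < aₙ ≤ 49 for all n ≥ 1
Lower bound: 0, Upper bound: 49
The sequence IS bounded

Bounded (0 < aₙ ≤ 49)


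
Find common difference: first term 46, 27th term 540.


d = (aₙ - a₁)/(n-1)
= (540 - 46)/(27-1)
= 494/26 = 19

d = 19


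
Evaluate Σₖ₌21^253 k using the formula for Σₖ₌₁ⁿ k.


Σₖ₌21^253 k = Σₖ₌₁^253 k − Σₖ₌₁^20 k
= 253·254/2 − 20·21/2
= 32131 − 210 = 31921

Σk = 31921


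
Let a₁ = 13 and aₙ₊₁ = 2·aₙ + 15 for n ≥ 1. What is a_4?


Computing step by step:
a_1 = 13
a_2 = 41
a_3 = 97
a_4 = 209


a_4 = 209


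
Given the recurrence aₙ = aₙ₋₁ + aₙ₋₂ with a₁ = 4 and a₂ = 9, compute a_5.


Computing iteratively: 4, 9, 13, 22, 35
a_5 = 35

a_5 = 35


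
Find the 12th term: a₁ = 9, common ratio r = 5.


aₙ = a₁·r^(n-1)
= 9×5^11
= 9×48828125
= 439453125

a_12 = 439453125


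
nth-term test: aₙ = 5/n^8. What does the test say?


lim(n→∞) 5/n^8 = 0
lim aₙ = 0 → nth-term test is INCONCLUSIVE
(Need other tests; this is actually a convergent p-series with p=8 > 1)

Inconclusive (lim aₙ = 0; need another test)


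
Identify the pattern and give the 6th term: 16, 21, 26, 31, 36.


Pattern: arithmetic (d=5)
Terms: 16, 21, 26, 31, 36
Next term = 41

Next term = 41


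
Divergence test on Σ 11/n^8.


lim(n→∞) 11/n^8 = 0
lim aₙ = 0 → nth-term test is INCONCLUSIVE
(Need other tests; this is actually a convergent p-series with p=8 > 1)

Inconclusive (lim aₙ = 0; need another test)


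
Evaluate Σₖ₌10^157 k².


Σₖ₌10^157 k² = Σₖ₌₁^157 k² − Σₖ₌₁^9 k²
= 157·158·315/6 − 9·10·19/6
= 1302315 − 285 = 1302030

Σk² = 1302030


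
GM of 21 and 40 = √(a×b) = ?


GM = √(21×40) = √840 = 28.9828

GM = 28.9828


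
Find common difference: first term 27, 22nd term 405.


d = (aₙ - a₁)/(n-1)
= (405 - 27)/(22-1)
= 378/21 = 18

d = 18


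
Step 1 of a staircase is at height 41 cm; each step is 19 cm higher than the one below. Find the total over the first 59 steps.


aₙ = 41 + (59-1)×19 = 1143
Sₙ = n(a₁+aₙ)/2 = 59×(41+1143)/2
= 59×1184/2 = 34928

S_59 = 34928


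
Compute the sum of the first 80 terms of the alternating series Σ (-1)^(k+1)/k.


S = 1 - 1/2 + 1/3 - 1/4 + 1/5 - 1/6 + 1/7 - 1/8 ± ...
= 0.6869
(Full series converges to +ln(2) ≈ +0.6931)

S_80 = 0.6869


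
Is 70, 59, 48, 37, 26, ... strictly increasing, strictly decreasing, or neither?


Differences: -11, -11, -11, -11
All differences < 0 → strictly DECREASING

Monotonically decreasing


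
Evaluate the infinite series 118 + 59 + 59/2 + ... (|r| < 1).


S∞ = a₁/(1-r) = 118/(1 - 1/2)
= 118/(1/2)
= 236

S∞ = 236


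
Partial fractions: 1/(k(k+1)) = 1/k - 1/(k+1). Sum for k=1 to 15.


1/(k(k+1)) = 1/k - 1/(k+1) (partial fractions)
Telescoping: Σ = 1 - 1/16 = 15/16

Sum = 15/16


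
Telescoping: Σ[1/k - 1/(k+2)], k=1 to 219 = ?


Telescoping with gap 2: two head and two tail terms survive.
= (1 + 1/2) - (1/220 + 1/221)
= 3/2 - 1/220 - 1/221 = 72489/48620

Sum = 72489/48620


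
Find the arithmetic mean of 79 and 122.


AM = (79 + 122)/2 = 201/2 = 100.5

AM = 100.5


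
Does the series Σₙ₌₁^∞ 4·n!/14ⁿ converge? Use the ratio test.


aₙ = 4·n!/14^n
a_{n+1}/aₙ = (n+1)!/14^(n+1) × 14^n/n!  (constant 4 cancels)
= (n+1)/14
L = lim(n→∞) (n+1)/14 = ∞
L > 1 → series DIVERGES

Diverges (ratio test: L = ∞ > 1)


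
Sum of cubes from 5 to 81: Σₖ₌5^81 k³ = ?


Σₖ₌5^81 k³ = [81·82/2]² − [4·5/2]²
= 11029041 − 100 = 11028941

Σk³ = 11028941


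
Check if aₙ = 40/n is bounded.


a₁ = 40, a₂ = 40/2, a₃ = 40/3, ...
0 < aₙ ≤ 40 for all n ≥ 1
Lower bound: 0, Upper bound: 40
The sequence IS bounded

Bounded (0 < aₙ ≤ 40)


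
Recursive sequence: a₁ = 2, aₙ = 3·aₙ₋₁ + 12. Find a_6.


Computing step by step:
a_1 = 2
a_2 = 18
a_3 = 66
a_4 = 210
a_5 = 642
a_6 = 1938


a_6 = 1938
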